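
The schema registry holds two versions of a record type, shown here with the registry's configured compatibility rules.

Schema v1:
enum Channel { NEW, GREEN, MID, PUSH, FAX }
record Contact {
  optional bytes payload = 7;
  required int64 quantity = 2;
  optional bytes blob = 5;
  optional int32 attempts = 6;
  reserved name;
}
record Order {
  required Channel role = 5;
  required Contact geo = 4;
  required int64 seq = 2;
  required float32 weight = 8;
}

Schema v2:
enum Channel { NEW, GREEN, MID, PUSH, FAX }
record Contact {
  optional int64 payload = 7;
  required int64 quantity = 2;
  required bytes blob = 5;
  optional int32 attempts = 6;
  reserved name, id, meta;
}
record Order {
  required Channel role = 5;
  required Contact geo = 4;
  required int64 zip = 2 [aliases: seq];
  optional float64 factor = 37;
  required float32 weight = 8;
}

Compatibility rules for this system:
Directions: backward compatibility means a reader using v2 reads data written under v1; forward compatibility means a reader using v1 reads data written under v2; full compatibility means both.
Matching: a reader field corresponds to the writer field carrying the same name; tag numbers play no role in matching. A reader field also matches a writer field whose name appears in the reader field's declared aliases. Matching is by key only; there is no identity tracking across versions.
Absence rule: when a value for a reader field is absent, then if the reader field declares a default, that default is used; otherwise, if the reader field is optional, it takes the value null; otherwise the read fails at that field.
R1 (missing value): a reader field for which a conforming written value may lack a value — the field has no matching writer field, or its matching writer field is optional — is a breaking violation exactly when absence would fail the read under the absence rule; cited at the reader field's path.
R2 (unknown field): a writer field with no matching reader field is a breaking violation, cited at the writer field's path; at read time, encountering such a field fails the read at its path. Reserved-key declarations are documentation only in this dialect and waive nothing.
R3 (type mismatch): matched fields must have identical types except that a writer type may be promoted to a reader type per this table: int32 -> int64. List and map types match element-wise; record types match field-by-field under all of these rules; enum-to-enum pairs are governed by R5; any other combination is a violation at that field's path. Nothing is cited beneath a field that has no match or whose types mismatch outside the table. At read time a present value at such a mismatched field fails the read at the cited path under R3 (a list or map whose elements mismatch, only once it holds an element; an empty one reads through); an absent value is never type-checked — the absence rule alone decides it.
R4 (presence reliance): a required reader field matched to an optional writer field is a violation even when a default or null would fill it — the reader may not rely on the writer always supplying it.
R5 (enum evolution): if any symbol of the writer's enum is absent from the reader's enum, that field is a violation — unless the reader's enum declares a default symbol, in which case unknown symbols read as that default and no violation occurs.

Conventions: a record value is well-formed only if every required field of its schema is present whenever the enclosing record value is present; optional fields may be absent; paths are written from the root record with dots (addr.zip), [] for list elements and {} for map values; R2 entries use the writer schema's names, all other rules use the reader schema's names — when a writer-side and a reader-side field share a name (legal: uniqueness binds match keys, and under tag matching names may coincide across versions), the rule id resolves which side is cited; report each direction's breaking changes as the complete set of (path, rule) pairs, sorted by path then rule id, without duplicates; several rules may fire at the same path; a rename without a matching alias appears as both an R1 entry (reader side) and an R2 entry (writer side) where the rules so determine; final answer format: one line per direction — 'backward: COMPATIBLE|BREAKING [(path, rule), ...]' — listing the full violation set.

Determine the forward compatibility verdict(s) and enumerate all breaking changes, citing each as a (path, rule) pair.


each type pair in Order: writer, then reader
forward pass over Order, reader schema v1, writer schema v2:
  role: Channel -> Channel, writer required; from role
  geo: Contact -> Contact, writer required; from geo
  seq: no writer match
  weight: float32 -> float32, writer required; from weight
  zip (writer side), unknown to reader
  factor (writer side), unknown to reader
  geo.payload: int64 -> bytes, writer optional; from geo.payload
  geo.quantity: int64 -> int64, writer required; from geo.quantity
  geo.blob: bytes -> bytes, writer required; from geo.blob
  geo.attempts: int32 -> int32, writer optional; from geo.attempts
  rule R2 violated at factor
  rule R3 violated at geo.payload
  rule R1 violated at seq
  rule R2 violated at zip
  => 4 violation(s): forward is BREAKING for Order
diffs on Order not affecting the asked answer:
  field blob in record Contact: optional changed to required -> affects backward compatibility only, which is not asked

forward: BREAKING [(factor, R2), (geo.payload, R3), (seq, R1), (zip, R2)]


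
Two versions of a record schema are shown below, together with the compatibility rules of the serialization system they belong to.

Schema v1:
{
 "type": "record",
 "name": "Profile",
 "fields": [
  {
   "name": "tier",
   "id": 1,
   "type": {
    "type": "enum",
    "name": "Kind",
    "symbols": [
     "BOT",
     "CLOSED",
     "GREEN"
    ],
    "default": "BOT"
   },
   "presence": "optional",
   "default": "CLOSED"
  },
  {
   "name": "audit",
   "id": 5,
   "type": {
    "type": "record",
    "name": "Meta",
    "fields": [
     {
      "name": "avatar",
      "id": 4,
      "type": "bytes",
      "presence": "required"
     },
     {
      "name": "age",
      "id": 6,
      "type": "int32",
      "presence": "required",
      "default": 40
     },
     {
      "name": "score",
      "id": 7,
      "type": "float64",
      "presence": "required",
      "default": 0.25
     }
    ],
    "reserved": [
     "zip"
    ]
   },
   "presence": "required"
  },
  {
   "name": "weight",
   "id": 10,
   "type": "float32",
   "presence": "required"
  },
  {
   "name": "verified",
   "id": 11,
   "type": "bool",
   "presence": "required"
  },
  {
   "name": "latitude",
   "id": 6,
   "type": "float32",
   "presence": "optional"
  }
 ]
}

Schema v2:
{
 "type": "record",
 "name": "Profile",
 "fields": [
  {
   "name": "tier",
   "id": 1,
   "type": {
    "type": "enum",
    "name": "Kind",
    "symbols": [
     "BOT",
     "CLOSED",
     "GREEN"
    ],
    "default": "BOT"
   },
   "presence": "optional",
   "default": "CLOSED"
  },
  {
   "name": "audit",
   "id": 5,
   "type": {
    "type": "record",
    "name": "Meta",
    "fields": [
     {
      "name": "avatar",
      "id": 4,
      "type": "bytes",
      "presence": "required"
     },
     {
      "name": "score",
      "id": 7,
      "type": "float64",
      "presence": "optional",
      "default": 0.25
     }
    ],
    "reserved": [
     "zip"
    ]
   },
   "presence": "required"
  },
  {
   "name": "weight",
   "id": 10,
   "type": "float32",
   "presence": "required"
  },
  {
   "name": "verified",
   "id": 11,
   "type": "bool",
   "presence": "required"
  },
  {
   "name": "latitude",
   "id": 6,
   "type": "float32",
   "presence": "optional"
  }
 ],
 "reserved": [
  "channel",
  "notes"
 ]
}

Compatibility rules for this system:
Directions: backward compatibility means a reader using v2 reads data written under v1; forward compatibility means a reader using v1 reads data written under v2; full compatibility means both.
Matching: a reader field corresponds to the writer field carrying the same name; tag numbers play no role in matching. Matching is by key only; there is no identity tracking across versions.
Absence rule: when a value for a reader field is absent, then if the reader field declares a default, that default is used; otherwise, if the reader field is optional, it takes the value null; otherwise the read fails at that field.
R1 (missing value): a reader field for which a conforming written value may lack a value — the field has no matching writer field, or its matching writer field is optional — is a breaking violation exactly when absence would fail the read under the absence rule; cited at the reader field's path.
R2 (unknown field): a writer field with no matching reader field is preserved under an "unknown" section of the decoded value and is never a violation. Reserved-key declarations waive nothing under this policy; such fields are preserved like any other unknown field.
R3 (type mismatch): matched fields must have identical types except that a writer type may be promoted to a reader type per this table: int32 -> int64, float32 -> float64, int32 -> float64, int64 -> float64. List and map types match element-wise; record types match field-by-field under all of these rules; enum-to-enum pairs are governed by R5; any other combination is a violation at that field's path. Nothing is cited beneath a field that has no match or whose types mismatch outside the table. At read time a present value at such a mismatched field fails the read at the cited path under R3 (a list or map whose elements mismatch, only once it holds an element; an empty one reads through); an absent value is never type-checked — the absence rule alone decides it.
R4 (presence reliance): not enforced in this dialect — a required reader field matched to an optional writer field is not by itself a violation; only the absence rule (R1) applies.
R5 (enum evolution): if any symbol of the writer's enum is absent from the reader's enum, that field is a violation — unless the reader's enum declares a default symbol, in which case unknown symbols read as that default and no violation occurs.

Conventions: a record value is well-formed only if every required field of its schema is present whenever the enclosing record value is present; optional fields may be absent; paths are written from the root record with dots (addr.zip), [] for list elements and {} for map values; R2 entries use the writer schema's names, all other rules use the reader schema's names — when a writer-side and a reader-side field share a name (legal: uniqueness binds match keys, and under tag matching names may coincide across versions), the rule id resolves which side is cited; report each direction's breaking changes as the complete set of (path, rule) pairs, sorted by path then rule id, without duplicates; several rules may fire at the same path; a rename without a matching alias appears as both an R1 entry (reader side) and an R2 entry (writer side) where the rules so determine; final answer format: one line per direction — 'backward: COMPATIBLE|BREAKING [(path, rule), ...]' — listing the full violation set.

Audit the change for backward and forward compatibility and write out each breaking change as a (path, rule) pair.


the writer's type comes first in each Profile pair
checking backward for Profile: reader v2 against writer v1:
  writer optional, Kind -> Kind: reader tier maps from writer tier
  writer required, Meta -> Meta: reader audit maps from writer audit
  writer required, float32 -> float32: reader weight maps from writer weight
  writer required, bool -> bool: reader verified maps from writer verified
  writer optional, float32 -> float32: reader latitude maps from writer latitude
  writer required, bytes -> bytes: reader audit.avatar maps from writer audit.avatar
  writer required, float64 -> float64: reader audit.score maps from writer audit.score
  audit.age (writer side), unknown to reader
  nothing fires on Profile: backward is COMPATIBLE
checking forward for Profile: reader v1 against writer v2:
  writer optional, Kind -> Kind: reader tier maps from writer tier
  writer required, Meta -> Meta: reader audit maps from writer audit
  writer required, float32 -> float32: reader weight maps from writer weight
  writer required, bool -> bool: reader verified maps from writer verified
  writer optional, float32 -> float32: reader latitude maps from writer latitude
  writer required, bytes -> bytes: reader audit.avatar maps from writer audit.avatar
  no writer field matches reader audit.age
  writer optional, float64 -> float64: reader audit.score maps from writer audit.score
  nothing fires on Profile: forward is COMPATIBLE

backward: COMPATIBLE []; forward: COMPATIBLE []


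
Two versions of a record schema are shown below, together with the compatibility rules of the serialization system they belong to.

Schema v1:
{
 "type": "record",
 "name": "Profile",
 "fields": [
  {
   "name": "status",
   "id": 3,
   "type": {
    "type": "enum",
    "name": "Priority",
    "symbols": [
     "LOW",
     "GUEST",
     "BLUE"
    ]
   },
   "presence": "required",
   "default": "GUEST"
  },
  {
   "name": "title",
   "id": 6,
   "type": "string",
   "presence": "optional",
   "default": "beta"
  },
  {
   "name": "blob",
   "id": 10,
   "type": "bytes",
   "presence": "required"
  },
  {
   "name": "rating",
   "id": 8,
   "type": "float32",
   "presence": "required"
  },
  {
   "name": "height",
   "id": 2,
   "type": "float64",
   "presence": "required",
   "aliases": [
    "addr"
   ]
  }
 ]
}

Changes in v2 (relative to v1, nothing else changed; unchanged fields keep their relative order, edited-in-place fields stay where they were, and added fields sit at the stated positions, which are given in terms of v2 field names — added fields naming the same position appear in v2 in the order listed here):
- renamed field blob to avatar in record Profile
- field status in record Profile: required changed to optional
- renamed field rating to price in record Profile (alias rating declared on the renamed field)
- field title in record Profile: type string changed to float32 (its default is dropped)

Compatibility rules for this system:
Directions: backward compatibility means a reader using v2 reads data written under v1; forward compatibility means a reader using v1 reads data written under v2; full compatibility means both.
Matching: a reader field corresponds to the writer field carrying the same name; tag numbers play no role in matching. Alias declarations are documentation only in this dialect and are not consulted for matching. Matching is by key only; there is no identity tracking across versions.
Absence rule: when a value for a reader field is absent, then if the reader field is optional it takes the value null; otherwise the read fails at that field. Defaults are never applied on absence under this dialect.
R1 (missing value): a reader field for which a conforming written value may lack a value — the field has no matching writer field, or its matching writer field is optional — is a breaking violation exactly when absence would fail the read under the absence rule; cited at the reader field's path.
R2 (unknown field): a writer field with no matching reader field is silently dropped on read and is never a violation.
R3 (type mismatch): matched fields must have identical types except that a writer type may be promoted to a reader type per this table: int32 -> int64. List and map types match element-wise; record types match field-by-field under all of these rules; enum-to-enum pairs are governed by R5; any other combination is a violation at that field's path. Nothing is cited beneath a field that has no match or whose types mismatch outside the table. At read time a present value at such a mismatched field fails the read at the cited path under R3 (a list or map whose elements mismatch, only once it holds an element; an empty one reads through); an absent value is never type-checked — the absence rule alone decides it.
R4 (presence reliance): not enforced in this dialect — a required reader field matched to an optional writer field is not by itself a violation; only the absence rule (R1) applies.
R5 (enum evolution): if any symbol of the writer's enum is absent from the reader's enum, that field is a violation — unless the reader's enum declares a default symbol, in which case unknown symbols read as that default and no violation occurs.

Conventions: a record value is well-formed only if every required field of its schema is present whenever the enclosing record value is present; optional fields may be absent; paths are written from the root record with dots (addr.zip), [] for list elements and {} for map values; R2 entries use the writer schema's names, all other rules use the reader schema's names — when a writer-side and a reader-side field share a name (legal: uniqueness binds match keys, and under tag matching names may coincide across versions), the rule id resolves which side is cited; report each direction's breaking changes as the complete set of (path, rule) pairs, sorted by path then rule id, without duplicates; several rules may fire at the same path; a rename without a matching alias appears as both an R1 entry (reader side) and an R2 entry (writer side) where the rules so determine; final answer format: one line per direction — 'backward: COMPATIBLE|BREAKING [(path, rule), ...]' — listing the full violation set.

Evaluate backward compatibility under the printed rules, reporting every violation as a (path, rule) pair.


the writer's type comes first in each Profile pair
backward analysis of Profile with v2 as reader and v1 as writer:
  writer required, Priority -> Priority: reader status maps from writer status
  writer optional, string -> float32: reader title maps from writer title
  avatar has no writer counterpart
  price has no writer counterpart
  writer required, float64 -> float64: reader height maps from writer height
  leftover writer field: blob
  leftover writer field: rating
  R1 fires at avatar
  R1 fires at price
  R3 fires at title
  => backward verdict for Profile: BREAKING, 3 violation(s)
ruling out the remaining Profile differences:
  field status in record Profile: required changed to optional -> affects forward compatibility only, which is not asked

backward: BREAKING [(avatar, R1), (price, R1), (title, R3)]


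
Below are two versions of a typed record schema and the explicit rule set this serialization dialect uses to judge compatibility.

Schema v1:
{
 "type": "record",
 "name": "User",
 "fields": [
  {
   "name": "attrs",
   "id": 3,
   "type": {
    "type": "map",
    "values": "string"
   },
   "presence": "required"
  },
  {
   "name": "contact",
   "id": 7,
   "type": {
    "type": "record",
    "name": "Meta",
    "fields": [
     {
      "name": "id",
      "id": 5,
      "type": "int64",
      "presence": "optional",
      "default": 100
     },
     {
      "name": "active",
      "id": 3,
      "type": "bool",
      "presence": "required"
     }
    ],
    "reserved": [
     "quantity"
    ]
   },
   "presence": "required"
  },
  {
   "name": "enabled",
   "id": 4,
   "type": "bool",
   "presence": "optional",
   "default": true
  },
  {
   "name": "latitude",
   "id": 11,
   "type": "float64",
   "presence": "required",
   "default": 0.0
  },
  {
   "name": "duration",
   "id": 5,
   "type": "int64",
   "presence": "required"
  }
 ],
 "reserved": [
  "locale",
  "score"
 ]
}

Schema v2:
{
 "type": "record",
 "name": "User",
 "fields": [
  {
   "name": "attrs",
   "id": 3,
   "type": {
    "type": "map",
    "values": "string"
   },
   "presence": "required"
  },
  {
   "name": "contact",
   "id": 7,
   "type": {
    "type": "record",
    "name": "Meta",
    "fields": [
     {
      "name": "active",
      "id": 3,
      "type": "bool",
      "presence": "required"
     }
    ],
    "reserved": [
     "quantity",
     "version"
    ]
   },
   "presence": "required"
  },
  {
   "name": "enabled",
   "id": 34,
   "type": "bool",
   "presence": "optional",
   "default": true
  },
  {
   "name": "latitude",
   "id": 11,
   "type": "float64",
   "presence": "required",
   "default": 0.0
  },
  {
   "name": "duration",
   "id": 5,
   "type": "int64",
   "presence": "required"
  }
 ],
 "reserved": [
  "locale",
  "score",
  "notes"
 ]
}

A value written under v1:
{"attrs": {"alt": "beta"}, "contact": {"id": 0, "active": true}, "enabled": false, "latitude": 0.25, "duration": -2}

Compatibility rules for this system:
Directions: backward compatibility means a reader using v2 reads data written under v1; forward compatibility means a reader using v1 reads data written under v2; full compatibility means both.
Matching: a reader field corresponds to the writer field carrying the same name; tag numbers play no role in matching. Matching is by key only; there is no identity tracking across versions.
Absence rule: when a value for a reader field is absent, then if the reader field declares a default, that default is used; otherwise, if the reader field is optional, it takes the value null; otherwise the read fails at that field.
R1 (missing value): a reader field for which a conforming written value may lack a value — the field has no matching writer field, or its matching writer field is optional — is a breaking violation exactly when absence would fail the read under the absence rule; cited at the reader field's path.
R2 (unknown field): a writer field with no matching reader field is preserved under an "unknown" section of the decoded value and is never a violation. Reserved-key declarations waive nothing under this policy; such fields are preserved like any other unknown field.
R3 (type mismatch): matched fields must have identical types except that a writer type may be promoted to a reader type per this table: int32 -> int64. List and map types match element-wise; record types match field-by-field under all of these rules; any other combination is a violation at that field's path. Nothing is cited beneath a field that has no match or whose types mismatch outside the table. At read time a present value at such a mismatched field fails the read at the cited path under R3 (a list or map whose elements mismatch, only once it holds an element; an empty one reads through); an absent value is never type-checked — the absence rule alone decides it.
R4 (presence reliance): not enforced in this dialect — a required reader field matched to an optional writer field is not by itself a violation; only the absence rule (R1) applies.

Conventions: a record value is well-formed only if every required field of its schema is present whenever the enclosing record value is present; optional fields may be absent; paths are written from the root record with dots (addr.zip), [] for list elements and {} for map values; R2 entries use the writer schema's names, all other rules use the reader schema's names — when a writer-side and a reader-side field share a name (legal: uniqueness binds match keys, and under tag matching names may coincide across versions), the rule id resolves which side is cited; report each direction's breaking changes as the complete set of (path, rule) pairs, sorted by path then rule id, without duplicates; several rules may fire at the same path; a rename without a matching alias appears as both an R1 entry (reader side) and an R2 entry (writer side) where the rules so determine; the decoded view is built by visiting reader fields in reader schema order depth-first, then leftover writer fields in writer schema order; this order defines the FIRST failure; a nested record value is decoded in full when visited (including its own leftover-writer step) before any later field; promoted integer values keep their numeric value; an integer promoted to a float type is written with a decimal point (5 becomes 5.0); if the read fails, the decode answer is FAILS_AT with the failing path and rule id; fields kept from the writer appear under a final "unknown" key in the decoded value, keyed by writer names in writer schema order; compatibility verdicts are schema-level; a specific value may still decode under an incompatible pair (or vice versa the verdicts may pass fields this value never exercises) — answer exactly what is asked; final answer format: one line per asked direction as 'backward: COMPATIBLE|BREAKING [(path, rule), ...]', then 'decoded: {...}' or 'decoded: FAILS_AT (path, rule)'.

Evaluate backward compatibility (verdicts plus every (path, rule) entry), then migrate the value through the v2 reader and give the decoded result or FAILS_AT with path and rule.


backward: COMPATIBLE []; decoded: {"attrs": {"alt": "beta"}, "contact": {"active": true, "unknown": {"id": 0}}, "enabled": false, "latitude": 0.25, "duration": -2}

in User below, arrows point writer -> reader
backward for User (reader v2, writer v1):
  attrs: map<string, string> -> map<string, string>, writer required; from attrs
  contact: Meta -> Meta, writer required; from contact
  enabled: bool -> bool, writer optional; from enabled
  latitude: float64 -> float64, writer required; from latitude
  duration: int64 -> int64, writer required; from duration
  contact.active: bool -> bool, writer required; from contact.active
  contact.id (writer side), unknown to reader
  nothing fires on User: backward is COMPATIBLE
decode (reader v2):
  attrs := {"alt": "beta"}
  contact.active := true
  writer contact.id: kept under "unknown"
  enabled := false
  latitude := 0.25
  duration := -2
  => decoded: {"attrs": {"alt": "beta"}, "contact": {"active": true, "unknown": {"id": 0}}, "enabled": false, "latitude": 0.25, "duration": -2}
the other User changes do not affect what is asked:
  field enabled in record User: tag 4 changed to 34 -> inert for the asked User verdict: nothing fires


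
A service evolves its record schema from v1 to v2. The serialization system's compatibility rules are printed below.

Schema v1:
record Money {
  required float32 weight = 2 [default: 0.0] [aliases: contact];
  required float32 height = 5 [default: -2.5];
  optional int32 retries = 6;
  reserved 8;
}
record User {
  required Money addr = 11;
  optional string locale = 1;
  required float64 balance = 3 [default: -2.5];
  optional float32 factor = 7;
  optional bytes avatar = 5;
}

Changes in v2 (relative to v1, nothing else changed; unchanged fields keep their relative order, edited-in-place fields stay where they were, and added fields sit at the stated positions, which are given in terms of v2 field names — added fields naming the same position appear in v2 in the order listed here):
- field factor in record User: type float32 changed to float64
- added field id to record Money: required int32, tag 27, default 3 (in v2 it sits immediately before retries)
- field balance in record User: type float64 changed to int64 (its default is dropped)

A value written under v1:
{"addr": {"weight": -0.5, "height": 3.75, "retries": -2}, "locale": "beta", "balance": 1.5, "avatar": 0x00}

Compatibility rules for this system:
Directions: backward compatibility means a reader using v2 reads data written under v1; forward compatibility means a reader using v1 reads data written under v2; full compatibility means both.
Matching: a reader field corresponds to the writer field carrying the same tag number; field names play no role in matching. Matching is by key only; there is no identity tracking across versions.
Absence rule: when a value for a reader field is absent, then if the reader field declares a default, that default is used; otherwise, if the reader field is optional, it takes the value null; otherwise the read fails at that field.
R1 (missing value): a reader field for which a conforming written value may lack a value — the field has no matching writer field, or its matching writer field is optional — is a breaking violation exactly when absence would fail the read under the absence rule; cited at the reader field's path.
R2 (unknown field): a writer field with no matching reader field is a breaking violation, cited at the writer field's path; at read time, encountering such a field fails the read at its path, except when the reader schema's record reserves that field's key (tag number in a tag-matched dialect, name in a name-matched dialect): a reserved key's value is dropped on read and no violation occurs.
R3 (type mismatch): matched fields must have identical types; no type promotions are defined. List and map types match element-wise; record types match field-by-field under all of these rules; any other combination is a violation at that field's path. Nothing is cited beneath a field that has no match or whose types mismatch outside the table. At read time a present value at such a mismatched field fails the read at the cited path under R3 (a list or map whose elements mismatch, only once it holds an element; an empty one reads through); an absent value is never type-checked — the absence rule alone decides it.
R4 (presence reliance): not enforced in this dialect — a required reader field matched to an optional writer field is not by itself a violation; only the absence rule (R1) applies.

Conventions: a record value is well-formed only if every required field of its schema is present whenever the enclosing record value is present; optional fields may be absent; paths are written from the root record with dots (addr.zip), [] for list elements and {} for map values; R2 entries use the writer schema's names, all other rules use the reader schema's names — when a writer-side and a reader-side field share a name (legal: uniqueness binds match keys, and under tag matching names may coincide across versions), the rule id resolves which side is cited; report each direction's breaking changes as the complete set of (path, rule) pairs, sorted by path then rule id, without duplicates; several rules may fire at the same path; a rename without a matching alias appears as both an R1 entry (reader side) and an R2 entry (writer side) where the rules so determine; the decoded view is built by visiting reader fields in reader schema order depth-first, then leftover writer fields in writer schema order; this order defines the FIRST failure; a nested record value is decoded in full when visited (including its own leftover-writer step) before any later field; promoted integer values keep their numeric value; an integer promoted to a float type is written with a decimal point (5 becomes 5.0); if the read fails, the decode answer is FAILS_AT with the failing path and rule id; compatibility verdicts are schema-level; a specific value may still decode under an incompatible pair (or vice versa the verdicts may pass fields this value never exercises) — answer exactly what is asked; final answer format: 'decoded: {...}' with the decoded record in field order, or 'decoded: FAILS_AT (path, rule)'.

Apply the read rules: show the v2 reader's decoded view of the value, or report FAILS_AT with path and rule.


decoded: FAILS_AT (balance, R3)

each type pair in User: writer, then reader
migrating the User value to v2:
  addr.weight := -0.5
  addr.height := 3.75
  addr.id := 3 (absent -> default)
  addr.retries := -2
  locale := "beta"
  read fails at balance under R3
  => FAILS_AT (balance, R3)
the other User changes do not affect what is asked:
  field factor in record User: type float32 changed to float64 -> shifts the User verdicts, not this decode
  added field id to record Money: required int32, tag 27, default 3 (in v2 it sits immediately before retries) -> shifts the User verdicts, not this decode


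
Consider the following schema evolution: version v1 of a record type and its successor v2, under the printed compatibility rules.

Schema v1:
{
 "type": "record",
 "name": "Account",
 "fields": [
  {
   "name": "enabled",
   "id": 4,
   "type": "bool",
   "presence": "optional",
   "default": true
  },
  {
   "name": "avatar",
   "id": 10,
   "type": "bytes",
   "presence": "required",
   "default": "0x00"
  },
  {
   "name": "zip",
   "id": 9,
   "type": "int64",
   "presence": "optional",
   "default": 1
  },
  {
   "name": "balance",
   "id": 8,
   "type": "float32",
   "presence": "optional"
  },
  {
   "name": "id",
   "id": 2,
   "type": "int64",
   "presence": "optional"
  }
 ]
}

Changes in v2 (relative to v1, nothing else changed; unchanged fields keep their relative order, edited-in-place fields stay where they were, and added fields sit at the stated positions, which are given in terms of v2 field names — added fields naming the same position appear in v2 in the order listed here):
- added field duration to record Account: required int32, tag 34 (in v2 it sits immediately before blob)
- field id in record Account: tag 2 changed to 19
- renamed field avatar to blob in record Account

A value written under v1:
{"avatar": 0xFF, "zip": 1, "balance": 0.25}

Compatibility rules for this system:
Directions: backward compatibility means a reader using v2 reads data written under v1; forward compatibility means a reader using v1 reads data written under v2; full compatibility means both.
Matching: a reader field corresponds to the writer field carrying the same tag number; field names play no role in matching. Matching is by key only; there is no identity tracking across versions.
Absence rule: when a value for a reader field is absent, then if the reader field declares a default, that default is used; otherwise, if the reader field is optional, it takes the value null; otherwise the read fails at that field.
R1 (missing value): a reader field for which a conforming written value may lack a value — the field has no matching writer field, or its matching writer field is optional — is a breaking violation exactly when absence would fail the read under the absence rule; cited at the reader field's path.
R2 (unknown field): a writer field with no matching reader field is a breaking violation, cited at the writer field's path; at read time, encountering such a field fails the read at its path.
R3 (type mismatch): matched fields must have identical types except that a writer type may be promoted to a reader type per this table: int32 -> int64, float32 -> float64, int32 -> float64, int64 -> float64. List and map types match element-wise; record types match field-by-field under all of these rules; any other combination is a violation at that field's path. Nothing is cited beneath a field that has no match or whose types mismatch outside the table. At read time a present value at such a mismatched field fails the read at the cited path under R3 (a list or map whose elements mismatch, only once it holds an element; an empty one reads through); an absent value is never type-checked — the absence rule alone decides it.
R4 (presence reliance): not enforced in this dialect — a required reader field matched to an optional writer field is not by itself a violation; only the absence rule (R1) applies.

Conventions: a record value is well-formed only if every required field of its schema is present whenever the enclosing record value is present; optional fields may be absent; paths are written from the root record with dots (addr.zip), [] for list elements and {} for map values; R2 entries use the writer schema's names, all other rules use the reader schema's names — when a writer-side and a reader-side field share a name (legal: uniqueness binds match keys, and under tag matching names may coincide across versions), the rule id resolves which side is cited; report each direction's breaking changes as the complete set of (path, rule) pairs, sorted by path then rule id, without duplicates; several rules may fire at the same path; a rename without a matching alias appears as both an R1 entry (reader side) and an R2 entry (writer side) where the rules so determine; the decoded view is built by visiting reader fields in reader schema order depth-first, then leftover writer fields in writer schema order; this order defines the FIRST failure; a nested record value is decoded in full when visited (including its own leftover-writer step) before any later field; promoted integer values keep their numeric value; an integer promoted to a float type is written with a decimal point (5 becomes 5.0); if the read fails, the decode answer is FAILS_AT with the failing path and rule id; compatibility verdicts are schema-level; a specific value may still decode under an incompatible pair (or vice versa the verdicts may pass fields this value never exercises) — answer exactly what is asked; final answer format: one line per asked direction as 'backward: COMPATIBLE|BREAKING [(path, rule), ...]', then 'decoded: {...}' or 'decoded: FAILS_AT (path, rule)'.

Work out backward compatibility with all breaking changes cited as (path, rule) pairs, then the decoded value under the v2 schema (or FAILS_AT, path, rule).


the writer's type comes first in each Account pair
backward on Account — v2 reading data written by v1:
  bool -> bool, writer optional: enabled aligns to enabled
  duration: no writer match
  bytes -> bytes, writer required: blob aligns to avatar
  int64 -> int64, writer optional: zip aligns to zip
  float32 -> float32, writer optional: balance aligns to balance
  id: no writer match
  leftover writer field: id
  R1 fires at duration
  R2 fires at id
  backward on Account therefore BREAKING (2)
migrating the Account value to v2:
  enabled := true (absent -> default)
  read fails at duration under R1 (no fill)
  => FAILS_AT (duration, R1)
the other Account changes do not affect what is asked:
  renamed field avatar to blob in record Account -> inert for the asked Account verdict: nothing fires

backward: BREAKING [(duration, R1), (id, R2)]; decoded: FAILS_AT (duration, R1)


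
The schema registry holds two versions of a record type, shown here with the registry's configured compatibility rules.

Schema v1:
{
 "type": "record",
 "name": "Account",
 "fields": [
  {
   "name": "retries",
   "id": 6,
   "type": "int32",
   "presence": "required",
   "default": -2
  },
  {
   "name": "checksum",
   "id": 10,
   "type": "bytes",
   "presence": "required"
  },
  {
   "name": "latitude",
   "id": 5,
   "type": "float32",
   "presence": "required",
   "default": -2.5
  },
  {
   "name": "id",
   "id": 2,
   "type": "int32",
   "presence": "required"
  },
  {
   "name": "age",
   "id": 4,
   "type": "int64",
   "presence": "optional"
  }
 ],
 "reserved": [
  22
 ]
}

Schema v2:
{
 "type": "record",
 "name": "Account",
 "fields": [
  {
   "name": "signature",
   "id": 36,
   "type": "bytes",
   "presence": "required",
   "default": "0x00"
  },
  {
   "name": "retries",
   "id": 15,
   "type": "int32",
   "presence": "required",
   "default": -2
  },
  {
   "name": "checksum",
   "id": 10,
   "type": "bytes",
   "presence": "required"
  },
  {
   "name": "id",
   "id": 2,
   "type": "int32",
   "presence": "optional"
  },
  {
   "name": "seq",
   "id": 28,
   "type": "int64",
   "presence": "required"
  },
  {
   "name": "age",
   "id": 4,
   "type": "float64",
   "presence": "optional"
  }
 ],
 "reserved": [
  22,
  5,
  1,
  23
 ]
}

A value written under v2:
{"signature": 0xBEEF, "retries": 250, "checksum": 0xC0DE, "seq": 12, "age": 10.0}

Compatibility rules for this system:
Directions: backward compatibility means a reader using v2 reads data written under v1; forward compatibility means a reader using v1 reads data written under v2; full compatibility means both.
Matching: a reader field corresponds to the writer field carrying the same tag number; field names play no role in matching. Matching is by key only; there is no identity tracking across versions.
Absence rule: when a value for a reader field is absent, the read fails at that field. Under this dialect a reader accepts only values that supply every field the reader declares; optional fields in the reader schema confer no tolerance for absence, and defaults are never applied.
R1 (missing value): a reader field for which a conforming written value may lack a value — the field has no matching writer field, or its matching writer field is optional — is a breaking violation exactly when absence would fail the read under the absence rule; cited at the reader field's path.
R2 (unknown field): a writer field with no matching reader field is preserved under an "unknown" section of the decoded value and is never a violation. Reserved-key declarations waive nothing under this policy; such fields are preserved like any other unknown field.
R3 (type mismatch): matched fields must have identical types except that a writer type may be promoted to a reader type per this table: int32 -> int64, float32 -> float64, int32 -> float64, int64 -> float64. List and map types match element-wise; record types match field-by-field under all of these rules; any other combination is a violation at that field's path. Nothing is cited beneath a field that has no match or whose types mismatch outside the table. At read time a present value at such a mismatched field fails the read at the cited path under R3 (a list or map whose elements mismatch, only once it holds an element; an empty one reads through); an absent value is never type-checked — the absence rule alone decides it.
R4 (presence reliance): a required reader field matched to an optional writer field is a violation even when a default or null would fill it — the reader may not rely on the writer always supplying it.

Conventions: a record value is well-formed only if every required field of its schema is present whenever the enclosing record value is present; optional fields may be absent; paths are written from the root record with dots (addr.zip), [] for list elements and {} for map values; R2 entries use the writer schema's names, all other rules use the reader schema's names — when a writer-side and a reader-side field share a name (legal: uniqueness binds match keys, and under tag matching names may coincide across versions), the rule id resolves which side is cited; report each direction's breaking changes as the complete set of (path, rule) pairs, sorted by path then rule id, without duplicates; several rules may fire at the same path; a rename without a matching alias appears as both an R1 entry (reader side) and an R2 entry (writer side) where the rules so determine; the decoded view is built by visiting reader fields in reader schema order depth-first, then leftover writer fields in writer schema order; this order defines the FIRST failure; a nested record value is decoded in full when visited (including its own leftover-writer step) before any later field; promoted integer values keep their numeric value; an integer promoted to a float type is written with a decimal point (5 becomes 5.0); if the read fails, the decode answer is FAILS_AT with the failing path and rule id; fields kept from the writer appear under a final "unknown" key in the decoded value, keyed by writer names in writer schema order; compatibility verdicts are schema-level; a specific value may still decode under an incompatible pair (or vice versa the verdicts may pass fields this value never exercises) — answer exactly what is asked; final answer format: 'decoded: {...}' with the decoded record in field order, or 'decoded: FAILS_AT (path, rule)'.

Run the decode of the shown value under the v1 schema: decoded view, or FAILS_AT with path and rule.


decoded: FAILS_AT (retries, R1)

the writer's type comes first in each Account pair
decode walk for Account under reader schema v1:
  read fails at retries under R1 (no fill)
  => FAILS_AT (retries, R1)
checking off the Account differences that do not matter here:
  field age in record Account: type int64 changed to float64 -> shifts the Account verdicts, not this decode
  field id in record Account: required changed to optional -> shifts the Account verdicts, not this decode
  added field signature to record Account: required bytes, tag 36, default 0x00 (in v2 it sits immediately before retries) -> shifts the Account verdicts, not this decode
  added field seq to record Account: required int64, tag 28 (in v2 it sits immediately before age) -> shifts the Account verdicts, not this decode
  removed field latitude from record Account (its key 5 joins the reserved list) -> shifts the Account verdicts, not this decode
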